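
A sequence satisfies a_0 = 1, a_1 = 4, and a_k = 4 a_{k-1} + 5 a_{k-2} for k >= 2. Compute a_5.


The characteristic equation is t^2 - 4 t - 5 = 0, with roots r_1 = 5 and r_2 = -1 (so c_1 = r_1 + r_2, c_2 = -r_1 r_2 as required).
One can use the closed form a_n = A r_1^n + B r_2^n, but direct iteration is more reliable:
a_0 = 1, a_1 = 4, a_2 = 21, a_3 = 104, a_4 = 521, a_5 = 2604.
So a_5 = 2604.

2604


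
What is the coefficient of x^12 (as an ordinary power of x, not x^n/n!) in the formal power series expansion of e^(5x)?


The exponential series is e^y = sum_{k>=0} y^k / k!. Substituting y = 5x gives
e^(5x) = sum_{k>=0} 5^k x^k / k!.
So the coefficient of x^n is a^n/n! with a = 5, n = 12:
5^12 / 12! = 244140625/479001600 = 9765625/19160064

9765625/19160064


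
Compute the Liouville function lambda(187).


The Liouville function is lambda(k) = (-1)^Omega(k), where Omega(k) counts the prime factors of k with multiplicity.
Factoring: 187 = 11 * 17, so Omega(187) = 2.
lambda(187) = (-1)^2 = 1.

1


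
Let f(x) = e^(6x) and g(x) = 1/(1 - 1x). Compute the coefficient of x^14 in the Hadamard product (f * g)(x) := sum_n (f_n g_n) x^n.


Expanding: f_k = 6^k/k! (from e^(6x)) and g_k = 1^k (from 1/(1 - 1x)). So the Hadamard coefficient (f * g)_k = 6^k 1^k / k! = (6)^k / k!.
For k = 14: 6^14/14! = 78364164096/87178291200 = 157464/175175.

157464/175175


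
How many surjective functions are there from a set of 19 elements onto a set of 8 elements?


By inclusion-exclusion on which target elements are missed, the number of surjections from an n-set onto a k-set is
surj(n, k) = sum_{j=0}^{k} (-1)^j C(k, j) (k - j)^n.
Equivalently surj(n, k) = k! * S(n, k), where S(n, k) is the Stirling number of the second kind.
For n = 19, k = 8:
S(19, 8) = 1709751003480, so
surj = 8! * 1709751003480 = 40320 * 1709751003480 = 68937160460313600.

68937160460313600


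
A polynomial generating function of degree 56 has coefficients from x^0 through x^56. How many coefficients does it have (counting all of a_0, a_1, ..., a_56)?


A polynomial of degree 56 takes the form a_0 + a_1 x + ... + a_56 x^56.
The number of coefficients is 56 + 1 = 57.

57


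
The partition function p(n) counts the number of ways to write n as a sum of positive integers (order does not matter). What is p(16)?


Using the generating function prod_{k>=1} 1/(1-x^k), we compute p(16).
By dynamic programming over parts 1 through 16:
p(16) = 231

231


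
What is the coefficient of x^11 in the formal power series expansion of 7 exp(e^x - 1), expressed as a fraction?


exp(e^x - 1) is the exponential generating function for the Bell numbers Bell_k: exp(e^x - 1) = sum_{k>=0} Bell_k x^k / k!.
So the coefficient of x^11 in 7 exp(e^x - 1) is 7 Bell_11 / 11!.
Computing: Bell_11 = 678570 and 11! = 39916800, giving
7 * 678570/39916800 = 22619/190080.

22619/190080


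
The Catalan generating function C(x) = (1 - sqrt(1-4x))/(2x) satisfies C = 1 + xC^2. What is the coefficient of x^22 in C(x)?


Substituting x -> x scales the n-th coefficient by 1, so [x^22] C(x) = C_22.
C_22 = C(2*22, 22)/(23) = 2104098963720/23 = 91482563640.
= 91482563640.

91482563640


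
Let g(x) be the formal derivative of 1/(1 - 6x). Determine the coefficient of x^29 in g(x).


Differentiate termwise: d/dx sum_{k>=0} 6^k x^k = sum_{k>=1} k 6^k x^(k-1) = sum_{j>=0} (j+1) 6^(j+1) x^j.
Equivalently, d/dx [1/(1 - 6x)] = 6/(1 - 6x)^2.
For j = 29: 30 * 6^30 = 30 * 221073919720733357899776 = 6632217591622000736993280.

6632217591622000736993280


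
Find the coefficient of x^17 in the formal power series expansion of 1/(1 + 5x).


Write 1/(1 + c x) = 1/(1 - (-c) x) and apply the geometric-series identity
1/(1 - y) = sum_{k>=0} y^k to get 1/(1 + c x) = sum_{k>=0} (-c)^k x^k.
So the coefficient of x^k is (-c)^k = (-1)^k * c^k.
Here c = 5 and k = 17:
(-5)^17 = -1 * 762939453125 = -762939453125

-762939453125


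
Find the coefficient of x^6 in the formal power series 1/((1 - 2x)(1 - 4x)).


By partial fractions or Cauchy convolution:
The coefficient equals sum_{k=0}^{6} 2^k * 4^(6-k).
= 8128

8128


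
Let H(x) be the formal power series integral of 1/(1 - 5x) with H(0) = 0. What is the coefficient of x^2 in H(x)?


1/(1 - 5x) = sum_{k>=0} 5^k x^k. Integrating termwise with H(0) = 0:
H(x) = sum_{k>=0} 5^k x^(k+1) / (k+1) = sum_{m>=1} 5^(m-1) x^m / m.
For m = 2: 5^1/2 = 5/2 = 5/2.

5/2


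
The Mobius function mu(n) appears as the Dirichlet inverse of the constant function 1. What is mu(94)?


94 = 2 * 47 (all distinct primes).
mu(94) = (-1)^2 = 1

1


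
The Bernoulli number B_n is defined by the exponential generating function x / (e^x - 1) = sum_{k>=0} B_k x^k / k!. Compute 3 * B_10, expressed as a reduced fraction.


Bernoulli numbers can also be computed recursively via B_0 = 1 and sum_{j=0}^{m} C(m+1, j) B_j = 0 for m >= 1. Odd-index Bernoulli numbers vanish for k >= 3.
Computing B_10 = 5/66, so 3 * B_10 = 3 * 5/66 = 5/22.

5/22


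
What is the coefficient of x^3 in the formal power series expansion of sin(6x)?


The Maclaurin series is sin(t) = sum_{k>=0} (-1)^k t^(2k+1) / (2k+1)!, so substituting t = 6x, only odd powers of x are nonzero, with coefficient of x^(2k+1) equal to (-1)^k 6^(2k+1) / (2k+1)!.
Write 3 = 2*1 + 1, giving the coefficient (-1)^1 * 6^3 / 3! = -216/6 = -36.

-36


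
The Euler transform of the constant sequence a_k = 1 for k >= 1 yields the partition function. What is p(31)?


The Euler transform converts the sequence a_k = 1 into the number of integer partitions.
Using the recurrence or dynamic programming:
p(31) = 6842

6842


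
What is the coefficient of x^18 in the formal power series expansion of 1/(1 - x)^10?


The negative binomial / multiset identity is
1/(1 - x)^r = sum_{k>=0} C(k + r - 1, r - 1) x^k.
Here r = 10 and k = 18, so the coefficient is
C(18 + 9, 9) = C(27, 9)
= 4686825

4686825


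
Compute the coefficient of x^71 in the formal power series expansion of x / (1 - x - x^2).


Let f(x) = sum_{k>=0} a_k x^k. Multiplying f(x) * (1 - x - x^2) = x and matching coefficients gives a_0 = 0, a_1 = 1, and a_k = a_{k-1} + a_{k-2} for k >= 2. These are the Fibonacci numbers F_k.
Iterating from F_0 = 0, F_1 = 1:
F_0=0, F_1=1, F_2=1, F_3=2, F_4=3, F_5=5, F_6=8, F_7=13, F_8=21, F_9=34, ...
F_71 = 308061521170129.

308061521170129


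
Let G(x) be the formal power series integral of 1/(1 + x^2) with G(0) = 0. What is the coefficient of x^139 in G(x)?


1/(1 + x^2) = sum_{j>=0} (-1)^j x^(2j). Integrating termwise with G(0) = 0:
G(x) = sum_{j>=0} (-1)^j x^(2j+1) / (2j+1) = arctan(x).
Only odd powers are nonzero. For x^139 write 139 = 2*69 + 1, giving
(-1)^69 / 139 = -1/139 = -1/139.

-1/139


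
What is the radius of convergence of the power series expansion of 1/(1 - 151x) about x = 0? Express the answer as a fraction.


Expanding 1/(1 - 151x) = sum_{k>=0} 151^k x^k, the series converges when |151x| < 1, i.e., |x| < 1/151.
So the radius of convergence is 1/151 = 1/151.

1/151


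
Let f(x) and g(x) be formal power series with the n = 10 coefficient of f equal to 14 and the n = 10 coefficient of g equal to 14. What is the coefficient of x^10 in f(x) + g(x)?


Addition of formal power series is termwise.
The coefficient of x^10 in f + g = 14 + 14
= 28

28


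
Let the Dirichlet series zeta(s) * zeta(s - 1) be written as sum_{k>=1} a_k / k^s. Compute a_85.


Convolution gives a_k = sum_{d | k} d * 1 = sum_{d | k} d = sigma(k), the sum of positive divisors of k.
For k = 85, the divisors are 1, 5, 17, 85, so
sigma(85) = 1 + 5 + 17 + 85 = 108.

108


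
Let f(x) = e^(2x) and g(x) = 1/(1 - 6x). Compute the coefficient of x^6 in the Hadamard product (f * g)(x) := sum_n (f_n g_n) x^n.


Expanding: f_k = 2^k/k! (from e^(2x)) and g_k = 6^k (from 1/(1 - 6x)). So the Hadamard coefficient (f * g)_k = 2^k 6^k / k! = (12)^k / k!.
For k = 6: 12^6/6! = 2985984/720 = 20736/5.

20736/5


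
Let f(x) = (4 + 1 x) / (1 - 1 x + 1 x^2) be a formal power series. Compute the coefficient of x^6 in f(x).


Write f(x) = sum_{k>=0} a_k x^k. Multiplying both sides by 1 - 1 x + 1 x^2 gives
(1 - 1 x + 1 x^2) sum_{k>=0} a_k x^k = 4 + 1 x.
Matching coefficients:
 x^0: a_0 = 4
 x^1: a_1 - 1 a_0 = 1  =>  a_1 = 1*4 + 1 = 5
 x^k (k >= 2): a_k = 1 a_{k-1} - 1 a_{k-2}.
Iterating: a_2 = 1, a_3 = -4, a_4 = -5, a_5 = -1, a_6 = 4.
So the coefficient of x^6 is 4.

4


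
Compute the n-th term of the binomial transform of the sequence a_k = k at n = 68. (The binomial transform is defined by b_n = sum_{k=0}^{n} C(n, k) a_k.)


With a_k = k, b_n = sum_{k=0}^{n} C(n, k) k. Using k * C(n, k) = n * C(n-1, k-1) gives b_n = n * sum_{k>=1} C(n-1, k-1) = n * 2^(n-1).
For n = 68: 68 * 2^67 = 68 * 147573952589676412928 = 10035028776097996079104.

10035028776097996079104


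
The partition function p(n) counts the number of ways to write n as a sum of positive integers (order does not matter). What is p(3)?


Using the generating function prod_{k>=1} 1/(1-x^k), we compute p(3).
By dynamic programming over parts 1 through 3:
p(3) = 3

3


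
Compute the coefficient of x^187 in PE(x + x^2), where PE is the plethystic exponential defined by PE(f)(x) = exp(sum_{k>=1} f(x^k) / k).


With f(x) = x + x^2, the exponent is sum_{k>=1} (x^k + x^(2k)) / k = -ln(1 - x) - ln(1 - x^2). Exponentiating:
PE(x + x^2) = 1 / ((1 - x)(1 - x^2)).
This is the generating function for partitions of n into parts of size 1 or 2. The number of 2's can be any j in 0..93, and the rest are 1's, so
[x^187] = floor(187/2) + 1 = 94.

94


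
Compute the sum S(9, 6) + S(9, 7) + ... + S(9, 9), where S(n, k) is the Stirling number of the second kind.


By definition, S(n, k) counts partitions of an n-set into exactly k nonempty blocks.
Computing row n = 9 for k = 6..9:
S(9, k): 2646, 462, 36, 1
Sum = 3145.

3145


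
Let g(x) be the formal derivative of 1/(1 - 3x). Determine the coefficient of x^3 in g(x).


Differentiate termwise: d/dx sum_{k>=0} 3^k x^k = sum_{k>=1} k 3^k x^(k-1) = sum_{j>=0} (j+1) 3^(j+1) x^j.
Equivalently, d/dx [1/(1 - 3x)] = 3/(1 - 3x)^2.
For j = 3: 4 * 3^4 = 4 * 81 = 324.

324


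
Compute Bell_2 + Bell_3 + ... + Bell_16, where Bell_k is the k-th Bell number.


Recall Bell_k counts set partitions of a k-set (with Bell_0 = 1 by convention).
Bell_2 through Bell_16: 2, 5, 15, 52, 203, 877, 4140, 21147, 115975, 678570, 4213597, 27644437, 190899322, 1382958545, 10480142147
Sum = 2 + 5 + 15 + 52 + 203 + 877 + 4140 + 21147 + 115975 + 678570 + 4213597 + 27644437 + 190899322 + 1382958545 + 10480142147 = 12086679034.

12086679034


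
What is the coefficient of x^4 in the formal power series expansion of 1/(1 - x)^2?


The expansion 1/(1 - x)^r = sum_{k>=0} C(k + r - 1, r - 1) x^k follows from the multiset / negative-binomial theorem (or from repeated differentiation of the geometric series).
For r = 2 and k = 4:
C(5, 1) = 120 / (1 * 24) = 5.

5


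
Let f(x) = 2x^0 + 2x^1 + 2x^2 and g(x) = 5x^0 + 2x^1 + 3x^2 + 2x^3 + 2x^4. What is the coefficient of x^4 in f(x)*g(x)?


Cauchy product at x^4:
2*2 + 2*2 + 2*3
= 14

14


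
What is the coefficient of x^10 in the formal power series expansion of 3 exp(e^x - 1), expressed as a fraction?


exp(e^x - 1) is the exponential generating function for the Bell numbers Bell_k: exp(e^x - 1) = sum_{k>=0} Bell_k x^k / k!.
So the coefficient of x^10 in 3 exp(e^x - 1) is 3 Bell_10 / 10!.
Computing: Bell_10 = 115975 and 10! = 3628800, giving
3 * 115975/3628800 = 4639/48384.

4639/48384


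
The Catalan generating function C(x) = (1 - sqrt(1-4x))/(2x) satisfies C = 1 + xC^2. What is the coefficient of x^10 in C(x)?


Substituting x -> x scales the n-th coefficient by 1, so [x^10] C(x) = C_10.
C_10 = C(2*10, 10)/(11) = 184756/11 = 16796.
= 16796.

16796


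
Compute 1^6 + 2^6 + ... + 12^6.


This power sum has a closed form given by Faulhaber's formula
sum_{k=1}^{m} k^p = (1 / (p + 1)) * sum_{j=0}^{p} C(p + 1, j) B_j m^(p + 1 - j),
but for small m direct computation is fastest:
1 + 64 + 729 + 4096 + 15625 + 46656 + 117649 + 262144 + 531441 + 1000000 + 1771561 + 2985984 = 6735950.

6735950


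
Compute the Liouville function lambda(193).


The Liouville function is lambda(k) = (-1)^Omega(k), where Omega(k) counts the prime factors of k with multiplicity.
Factoring: 193 = 193, so Omega(193) = 1.
lambda(193) = (-1)^1 = -1.

-1


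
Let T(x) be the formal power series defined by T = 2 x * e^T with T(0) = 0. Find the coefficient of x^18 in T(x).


Apply the Lagrange inversion formula: if T = 2 x * phi(T) with phi(t) = e^t, then
[x^n] T = 2^n * (1/n) [t^(n-1)] phi(t)^n = 2^n * (1/n) [t^(n-1)] e^(n t) = 2^n * (1/n) * n^(n-1) / (n-1)! = 2^n * n^(n-1) / n!.
When c = 1 this is the Cayley count of rooted labeled trees on n vertices, divided by n!.
For n = 18: 2^18 * 18^17 / 18! = 262144 * 2185911559738696531968/6402373705728000 = 1332669751402954752/14889875.

1332669751402954752/14889875


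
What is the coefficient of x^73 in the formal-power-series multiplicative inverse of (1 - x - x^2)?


Let the inverse be f(x) = sum_{k>=0} a_k x^k. From f(x) * (1 - x - x^2) = 1 and matching coefficients:
 x^0: a_0 = 1.
 x^1: a_1 - a_0 = 0, so a_1 = 1.
 x^k (k >= 2): a_k - a_{k-1} - a_{k-2} = 0, i.e. a_k = a_{k-1} + a_{k-2}.
This is the Fibonacci-type recurrence shifted so that a_0 = a_1 = 1.
Iterating: a_0=1, a_1=1, a_2=2, a_3=3, a_4=5, a_5=8, a_6=13, a_7=21, a_8=34, a_9=55, ...
a_73 = 1304969544928657.

1304969544928657


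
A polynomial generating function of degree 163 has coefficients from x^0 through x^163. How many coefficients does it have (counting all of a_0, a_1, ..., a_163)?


A polynomial of degree 163 takes the form a_0 + a_1 x + ... + a_163 x^163.
The number of coefficients is 163 + 1 = 164.

164


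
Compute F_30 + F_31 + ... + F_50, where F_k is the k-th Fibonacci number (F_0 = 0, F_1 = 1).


Use the identity sum_{k=0}^{N} F_k = F_{N+2} - 1 (which follows from F_{k+2} - F_{k+1} = F_k). Then
sum_{k=30}^{50} F_k = (F_{52} - 1) - (F_{31} - 1) = F_{52} - F_{31}.
Computing: F_{52} = 32951280099, F_{31} = 1346269, so
Sum = 32951280099 - 1346269 = 32949933830.

32949933830


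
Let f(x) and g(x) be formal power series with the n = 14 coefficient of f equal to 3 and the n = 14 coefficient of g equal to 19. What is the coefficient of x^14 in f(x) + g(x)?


Addition of formal power series is termwise.
The coefficient of x^14 in f + g = 3 + 19
= 22

22


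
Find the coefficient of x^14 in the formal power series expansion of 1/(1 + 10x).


Write 1/(1 + c x) = 1/(1 - (-c) x) and apply the geometric-series identity
1/(1 - y) = sum_{k>=0} y^k to get 1/(1 + c x) = sum_{k>=0} (-c)^k x^k.
So the coefficient of x^k is (-c)^k = (-1)^k * c^k.
Here c = 10 and k = 14:
(-10)^14 = 1 * 100000000000000 = 100000000000000

100000000000000


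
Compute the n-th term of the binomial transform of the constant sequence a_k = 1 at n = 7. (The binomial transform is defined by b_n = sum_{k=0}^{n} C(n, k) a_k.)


With a_k = 1 for all k, b_n = sum_{k=0}^{n} C(n, k) = 2^n by the binomial theorem.
For n = 7: 2^7 = 128.

128


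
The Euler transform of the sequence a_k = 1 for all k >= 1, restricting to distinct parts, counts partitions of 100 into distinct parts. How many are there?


Partitions of 100 into distinct parts can be computed via generating function.
Product (1+x)(1+x^2)(1+x^3)...
The coefficient of x^100 = 444793

444793


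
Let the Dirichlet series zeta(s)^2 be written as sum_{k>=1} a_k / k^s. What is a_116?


The Dirichlet convolution of the constant function 1 with itself gives (1 * 1)(k) = sum_{d | k} 1 = d(k), the number of positive divisors of k.
Since zeta(s) = sum_{k>=1} 1/k^s, we have zeta(s)^2 = sum_{k>=1} d(k)/k^s, so a_k = d(k).
For k = 116: the divisors are 1, 2, 4, 29, 58, 116.
Count = 6.

6


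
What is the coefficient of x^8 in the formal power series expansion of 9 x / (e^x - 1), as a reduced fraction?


The exponential generating function for Bernoulli numbers is
x / (e^x - 1) = sum_{k>=0} B_k x^k / k!.
So the coefficient of x^8 in 9 x / (e^x - 1) is 9 B_8 / 8!.
Computing: B_8 = -1/30, 8! = 40320, giving
9 * -1/30 / 40320 = -1/134400.

-1/134400


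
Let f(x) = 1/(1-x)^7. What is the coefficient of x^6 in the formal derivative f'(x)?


Differentiate: d/dx [ 1/(1-x)^r ] = r / (1-x)^(r+1).
Here r = 7, so f'(x) = 7 / (1-x)^8.
The expansion of 1/(1-x)^(r+1) has coefficient of x^n equal to C(n+r, r).
So the coefficient of x^6 in f'(x) is
7 * C(13, 7) = 7 * 1716 = 12012

12012


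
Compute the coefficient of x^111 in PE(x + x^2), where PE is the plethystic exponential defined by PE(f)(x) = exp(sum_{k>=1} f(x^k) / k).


With f(x) = x + x^2, the exponent is sum_{k>=1} (x^k + x^(2k)) / k = -ln(1 - x) - ln(1 - x^2). Exponentiating:
PE(x + x^2) = 1 / ((1 - x)(1 - x^2)).
This is the generating function for partitions of n into parts of size 1 or 2. The number of 2's can be any j in 0..55, and the rest are 1's, so
[x^111] = floor(111/2) + 1 = 56.

56


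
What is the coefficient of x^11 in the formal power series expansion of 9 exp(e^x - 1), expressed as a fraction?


exp(e^x - 1) is the exponential generating function for the Bell numbers Bell_k: exp(e^x - 1) = sum_{k>=0} Bell_k x^k / k!.
So the coefficient of x^11 in 9 exp(e^x - 1) is 9 Bell_11 / 11!.
Computing: Bell_11 = 678570 and 11! = 39916800, giving
9 * 678570/39916800 = 22619/147840.

22619/147840


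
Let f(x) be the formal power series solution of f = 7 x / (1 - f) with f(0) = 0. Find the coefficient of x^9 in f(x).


Apply Lagrange inversion: f = 7 x * phi(f) with phi(t) = 1/(1 - t), so
[x^n] f = 7^n * (1/n) [t^(n-1)] phi(t)^n = 7^n * (1/n) [t^(n-1)] (1 - t)^(-n) = 7^n * (1/n) C(2n - 2, n - 1) = 7^n * C_{n-1}.
For n = 9: C_8 = C(16, 8) / 9 = 12870/9 = 1430.
With the 7^9 = 40353607 factor, the coefficient is 40353607 * 1430 = 57705658010.

57705658010


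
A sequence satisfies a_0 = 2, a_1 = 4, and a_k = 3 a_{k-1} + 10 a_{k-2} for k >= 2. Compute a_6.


The characteristic equation is t^2 - 3 t - 10 = 0, with roots r_1 = 5 and r_2 = -2 (so c_1 = r_1 + r_2, c_2 = -r_1 r_2 as required).
One can use the closed form a_n = A r_1^n + B r_2^n, but direct iteration is more reliable:
a_0 = 2, a_1 = 4, a_2 = 32, a_3 = 136, a_4 = 728, a_5 = 3544, a_6 = 17912.
So a_6 = 17912.

17912


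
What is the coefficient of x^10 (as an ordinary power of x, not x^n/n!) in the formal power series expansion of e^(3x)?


The exponential series is e^y = sum_{k>=0} y^k / k!. Substituting y = 3x gives
e^(3x) = sum_{k>=0} 3^k x^k / k!.
So the coefficient of x^n is a^n/n! with a = 3, n = 10:
3^10 / 10! = 59049/3628800 = 729/44800

729/44800


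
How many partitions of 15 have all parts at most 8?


Using the generating function (1-x)^(-1)(1-x^2)^(-1)...(1-x^8)^(-1),
the coefficient of x^15 counts these restricted partitions.
Result = 146

146


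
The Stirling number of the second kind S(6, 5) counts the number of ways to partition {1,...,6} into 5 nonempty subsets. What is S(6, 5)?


Using the explicit formula S(n,k) = (1/k!) sum_{j=0}^{k} (-1)^(k-j) C(k,j) j^n:
S(6, 5) = 15
Equivalently, S(n,k) is n! times the coefficient of x^n in the EGF (e^x - 1)^k / k!.

15


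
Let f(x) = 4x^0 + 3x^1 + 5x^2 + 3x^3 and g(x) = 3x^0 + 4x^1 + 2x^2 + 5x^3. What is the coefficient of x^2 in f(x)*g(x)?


Cauchy product at x^2:
4*2 + 3*4 + 5*3
= 35

35


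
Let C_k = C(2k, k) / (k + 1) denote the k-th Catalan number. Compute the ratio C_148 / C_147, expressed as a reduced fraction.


Using C_k = (2k)! / (k! (k+1)!), the ratio C_{k+1}/C_k simplifies to
C_{k+1}/C_k = [(2k+2)! / ((k+1)! (k+2)!)] * [k! (k+1)! / (2k)!]
 = (2k+2)(2k+1) / ((k+1)(k+2)) = 2(2k+1) / (k+2).
For k = 147: 2(2*147 + 1) / (147 + 2) = 590/149 = 590/149.

590/149


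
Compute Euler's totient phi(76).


phi(n) counts integers in [1, n] coprime to n. Using the multiplicative formula phi(n) = n * prod_{p | n} (1 - 1/p):
76 = 2^2 * 19, so
phi(76) = 76 * (1 - 1/2) * (1 - 1/19) = 36.

36


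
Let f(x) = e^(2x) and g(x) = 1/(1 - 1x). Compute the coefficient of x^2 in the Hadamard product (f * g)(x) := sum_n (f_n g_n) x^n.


Expanding: f_k = 2^k/k! (from e^(2x)) and g_k = 1^k (from 1/(1 - 1x)). So the Hadamard coefficient (f * g)_k = 2^k 1^k / k! = (2)^k / k!.
For k = 2: 2^2/2! = 4/2 = 2.

2


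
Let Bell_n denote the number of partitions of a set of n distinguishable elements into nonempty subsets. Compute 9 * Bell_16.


Bell_16 can be computed from the Bell triangle or from Dobinski's identity Bell_n = (1/e) * sum_{k>=0} k^n / k!.
Computing Bell_16 = 10480142147.
Then 9 * 10480142147 = 94321279323.

94321279323


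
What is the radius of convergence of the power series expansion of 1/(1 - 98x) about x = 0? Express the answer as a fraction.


Expanding 1/(1 - 98x) = sum_{k>=0} 98^k x^k, the series converges when |98x| < 1, i.e., |x| < 1/98.
So the radius of convergence is 1/98 = 1/98.

1/98


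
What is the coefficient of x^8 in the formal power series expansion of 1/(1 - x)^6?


The expansion 1/(1 - x)^r = sum_{k>=0} C(k + r - 1, r - 1) x^k follows from the multiset / negative-binomial theorem (or from repeated differentiation of the geometric series).
For r = 6 and k = 8:
C(13, 5) = 6227020800 / (120 * 40320) = 1287.

1287


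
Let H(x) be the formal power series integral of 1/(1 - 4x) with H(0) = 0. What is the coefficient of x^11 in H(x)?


1/(1 - 4x) = sum_{k>=0} 4^k x^k. Integrating termwise with H(0) = 0:
H(x) = sum_{k>=0} 4^k x^(k+1) / (k+1) = sum_{m>=1} 4^(m-1) x^m / m.
For m = 11: 4^10/11 = 1048576/11 = 1048576/11.

1048576/11


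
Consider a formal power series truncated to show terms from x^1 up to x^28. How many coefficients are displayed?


From x^1 to x^28 inclusive, the count is 28 - 1 + 1 = 28.

28


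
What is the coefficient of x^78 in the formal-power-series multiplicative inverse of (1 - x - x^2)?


Let the inverse be f(x) = sum_{k>=0} a_k x^k. From f(x) * (1 - x - x^2) = 1 and matching coefficients:
 x^0: a_0 = 1.
 x^1: a_1 - a_0 = 0, so a_1 = 1.
 x^k (k >= 2): a_k - a_{k-1} - a_{k-2} = 0, i.e. a_k = a_{k-1} + a_{k-2}.
This is the Fibonacci-type recurrence shifted so that a_0 = a_1 = 1.
Iterating: a_0=1, a_1=1, a_2=2, a_3=3, a_4=5, a_5=8, a_6=13, a_7=21, a_8=34, a_9=55, ...
a_78 = 14472334024676221.

14472334024676221


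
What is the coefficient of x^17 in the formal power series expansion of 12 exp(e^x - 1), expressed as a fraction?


exp(e^x - 1) is the exponential generating function for the Bell numbers Bell_k: exp(e^x - 1) = sum_{k>=0} Bell_k x^k / k!.
So the coefficient of x^17 in 12 exp(e^x - 1) is 12 Bell_17 / 17!.
Computing: Bell_17 = 82864869804 and 17! = 355687428096000, giving
12 * 82864869804/355687428096000 = 255755771/91483392000.

255755771/91483392000


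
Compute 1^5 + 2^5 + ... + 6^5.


This power sum has a closed form given by Faulhaber's formula
sum_{k=1}^{m} k^p = (1 / (p + 1)) * sum_{j=0}^{p} C(p + 1, j) B_j m^(p + 1 - j),
but for small m direct computation is fastest:
1 + 32 + 243 + 1024 + 3125 + 7776 = 12201.

12201


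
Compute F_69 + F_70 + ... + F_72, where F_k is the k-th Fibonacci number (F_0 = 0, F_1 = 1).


Use the identity sum_{k=0}^{N} F_k = F_{N+2} - 1 (which follows from F_{k+2} - F_{k+1} = F_k). Then
sum_{k=69}^{72} F_k = (F_{74} - 1) - (F_{70} - 1) = F_{74} - F_{70}.
Computing: F_{74} = 1304969544928657, F_{70} = 190392490709135, so
Sum = 1304969544928657 - 190392490709135 = 1114577054219522.

1114577054219522


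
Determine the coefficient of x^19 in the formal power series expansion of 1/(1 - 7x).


The geometric series identity gives 1/(1 - c x) = sum_{k>=0} c^k x^k, so the coefficient of x^k is c^k.
Here c = 7 and k = 19.
Computing: 7^19 = 11398895185373143

11398895185373143


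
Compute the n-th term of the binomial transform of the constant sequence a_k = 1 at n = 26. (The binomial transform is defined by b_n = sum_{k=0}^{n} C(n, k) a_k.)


With a_k = 1 for all k, b_n = sum_{k=0}^{n} C(n, k) = 2^n by the binomial theorem.
For n = 26: 2^26 = 67108864.

67108864


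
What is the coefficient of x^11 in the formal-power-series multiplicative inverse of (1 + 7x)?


The inverse is 1/(1 + 7x). Apply the geometric identity 1/(1 - y) = sum_{k>=0} y^k with y = -7x:
1/(1 + 7x) = sum_{k>=0} (-7)^k x^k.
So the coefficient of x^11 is (-7)^11 = -1977326743.

-1977326743


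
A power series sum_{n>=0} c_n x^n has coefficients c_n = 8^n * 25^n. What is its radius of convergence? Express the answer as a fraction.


By the root test (Cauchy-Hadamard), the radius is R = 1 / limsup_n |c_n|^(1/n).
Here |c_n|^(1/n) = (8^n * 25^n)^(1/n) = 8 * 25 = 200 for all n.
So R = 1/200 = 1/200.

1/200


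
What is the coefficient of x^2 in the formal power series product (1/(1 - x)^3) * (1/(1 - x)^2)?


Combine the factors: (1/(1 - x)^3) * (1/(1 - x)^2) = 1/(1 - x)^5.
Then use 1/(1 - x)^r = sum_{k>=0} C(k + r - 1, r - 1) x^k with r = 5 and k = 2:
C(6, 4) = 15.

15


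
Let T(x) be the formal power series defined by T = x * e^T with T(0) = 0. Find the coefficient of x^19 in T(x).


Apply the Lagrange inversion formula: if T = x * phi(T) with phi(t) = e^t, then
[x^n] T = (1/n) [t^(n-1)] phi(t)^n = (1/n) [t^(n-1)] e^(n t) = (1/n) * n^(n-1) / (n-1)! = n^(n-1) / n!.
When c = 1 this is the Cayley count of rooted labeled trees on n vertices, divided by n!.
For n = 19: 19^18 / 19! = 104127350297911241532841/121645100408832000 = 5480386857784802185939/6402373705728000.

5480386857784802185939/6402373705728000


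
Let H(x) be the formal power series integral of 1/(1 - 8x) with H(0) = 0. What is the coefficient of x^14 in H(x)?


1/(1 - 8x) = sum_{k>=0} 8^k x^k. Integrating termwise with H(0) = 0:
H(x) = sum_{k>=0} 8^k x^(k+1) / (k+1) = sum_{m>=1} 8^(m-1) x^m / m.
For m = 14: 8^13/14 = 549755813888/14 = 274877906944/7.

274877906944/7


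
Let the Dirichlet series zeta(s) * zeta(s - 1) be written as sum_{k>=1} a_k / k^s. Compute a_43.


Convolution gives a_k = sum_{d | k} d * 1 = sum_{d | k} d = sigma(k), the sum of positive divisors of k.
For k = 43, the divisors are 1, 43, so
sigma(43) = 1 + 43 = 44.

44


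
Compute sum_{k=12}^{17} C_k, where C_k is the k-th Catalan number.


C_12 through C_17: 208012, 742900, 2674440, 9694845, 35357670, 129644790
Sum = 208012 + 742900 + 2674440 + 9694845 + 35357670 + 129644790
= 178322657

178322657


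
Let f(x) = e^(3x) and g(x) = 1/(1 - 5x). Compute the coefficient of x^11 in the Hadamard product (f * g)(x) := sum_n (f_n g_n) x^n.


Expanding: f_k = 3^k/k! (from e^(3x)) and g_k = 5^k (from 1/(1 - 5x)). So the Hadamard coefficient (f * g)_k = 3^k 5^k / k! = (15)^k / k!.
For k = 11: 15^11/11! = 8649755859375/39916800 = 4271484375/19712.

4271484375/19712


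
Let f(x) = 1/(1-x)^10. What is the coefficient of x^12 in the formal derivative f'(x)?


Differentiate: d/dx [ 1/(1-x)^r ] = r / (1-x)^(r+1).
Here r = 10, so f'(x) = 10 / (1-x)^11.
The expansion of 1/(1-x)^(r+1) has coefficient of x^n equal to C(n+r, r).
So the coefficient of x^12 in f'(x) is
10 * C(22, 10) = 10 * 646646 = 6466460

6466460


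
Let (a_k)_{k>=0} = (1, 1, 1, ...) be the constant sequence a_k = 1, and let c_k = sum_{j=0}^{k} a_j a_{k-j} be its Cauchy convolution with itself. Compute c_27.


Since a_j = 1 for all j >= 0, the convolution sum becomes
c_k = sum_{j=0}^{k} 1 * 1 = 1 * (k + 1).
Equivalently, the generating function of (a_k) is 1/(1 - x) and its square is 1/(1 - x)^2 = sum_{k>=0} 1(k + 1) x^k.
For k = 27: 1 * 28 = 28.

28


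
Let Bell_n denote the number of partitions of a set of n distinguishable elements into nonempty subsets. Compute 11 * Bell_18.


Bell_18 can be computed from the Bell triangle or from Dobinski's identity Bell_n = (1/e) * sum_{k>=0} k^n / k!.
Computing Bell_18 = 682076806159.
Then 11 * 682076806159 = 7502844867749.

7502844867749


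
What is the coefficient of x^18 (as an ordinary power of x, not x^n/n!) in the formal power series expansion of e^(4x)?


The exponential series is e^y = sum_{k>=0} y^k / k!. Substituting y = 4x gives
e^(4x) = sum_{k>=0} 4^k x^k / k!.
So the coefficient of x^n is a^n/n! with a = 4, n = 18:
4^18 / 18! = 68719476736/6402373705728000 = 1048576/97692469875

1048576/97692469875


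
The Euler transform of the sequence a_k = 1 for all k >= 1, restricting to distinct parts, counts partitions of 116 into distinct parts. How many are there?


Partitions of 116 into distinct parts can be computed via generating function.
Product (1+x)(1+x^2)(1+x^3)...
The coefficient of x^116 = 1611388

1611388


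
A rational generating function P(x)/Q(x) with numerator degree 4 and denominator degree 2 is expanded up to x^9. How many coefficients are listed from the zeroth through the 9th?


Expanding up to x^9 gives the coefficients for x^0, x^1, ..., x^9.
That is 9 + 1 = 10 coefficients in total.

10


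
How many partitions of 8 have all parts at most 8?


Using the generating function (1-x)^(-1)(1-x^2)^(-1)...(1-x^8)^(-1),
the coefficient of x^8 counts these restricted partitions.
Result = 22

22


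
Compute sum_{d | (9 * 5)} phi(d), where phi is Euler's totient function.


First, 9 * 5 = 45. One classical identity is sum_{d | n} phi(d) = n (each k in [1, n] has a unique gcd with n, and among the k's with gcd(k, n) = n/d there are phi(d) of them). So the sum equals 45. We also verify directly:
Divisors of 45: 1, 3, 5, 9, 15, 45.
phi values: 1, 2, 4, 6, 8, 24.
Sum = 45.

45


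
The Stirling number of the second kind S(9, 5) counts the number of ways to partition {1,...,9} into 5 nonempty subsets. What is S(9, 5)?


Using the explicit formula S(n,k) = (1/k!) sum_{j=0}^{k} (-1)^(k-j) C(k,j) j^n:
S(9, 5) = 6951
Equivalently, S(n,k) is n! times the coefficient of x^n in the EGF (e^x - 1)^k / k!.

6951


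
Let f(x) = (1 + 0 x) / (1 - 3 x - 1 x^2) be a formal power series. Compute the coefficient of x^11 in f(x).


Write f(x) = sum_{k>=0} a_k x^k. Multiplying both sides by 1 - 3 x - 1 x^2 gives
(1 - 3 x - 1 x^2) sum_{k>=0} a_k x^k = 1 + 0 x.
Matching coefficients:
 x^0: a_0 = 1
 x^1: a_1 - 3 a_0 = 0  =>  a_1 = 3*1 + 0 = 3
 x^k (k >= 2): a_k = 3 a_{k-1} + 1 a_{k-2}.
Iterating: a_2 = 10, a_3 = 33, a_4 = 109, a_5 = 360, a_6 = 1189, a_7 = 3927, a_8 = 12970, a_9 = 42837, a_10 = 141481, a_11 = 467280.
So the coefficient of x^11 is 467280.

467280


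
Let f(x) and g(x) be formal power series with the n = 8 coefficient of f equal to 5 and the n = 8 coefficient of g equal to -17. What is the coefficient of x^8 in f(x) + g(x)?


Addition of formal power series is termwise.
The coefficient of x^8 in f + g = 5 + -17
= -12

-12


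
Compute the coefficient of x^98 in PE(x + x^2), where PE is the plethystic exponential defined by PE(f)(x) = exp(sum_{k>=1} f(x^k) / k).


With f(x) = x + x^2, the exponent is sum_{k>=1} (x^k + x^(2k)) / k = -ln(1 - x) - ln(1 - x^2). Exponentiating:
PE(x + x^2) = 1 / ((1 - x)(1 - x^2)).
This is the generating function for partitions of n into parts of size 1 or 2. The number of 2's can be any j in 0..49, and the rest are 1's, so
[x^98] = floor(98/2) + 1 = 50.

50


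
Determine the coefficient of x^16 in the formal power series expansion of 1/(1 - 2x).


The geometric series identity gives 1/(1 - c x) = sum_{k>=0} c^k x^k, so the coefficient of x^k is c^k.
Here c = 2 and k = 16.
Computing: 2^16 = 65536

65536


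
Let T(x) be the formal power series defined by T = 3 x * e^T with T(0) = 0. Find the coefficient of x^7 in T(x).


Apply the Lagrange inversion formula: if T = 3 x * phi(T) with phi(t) = e^t, then
[x^n] T = 3^n * (1/n) [t^(n-1)] phi(t)^n = 3^n * (1/n) [t^(n-1)] e^(n t) = 3^n * (1/n) * n^(n-1) / (n-1)! = 3^n * n^(n-1) / n!.
When c = 1 this is the Cayley count of rooted labeled trees on n vertices, divided by n!.
For n = 7: 3^7 * 7^6 / 7! = 2187 * 117649/5040 = 4084101/80.

4084101/80


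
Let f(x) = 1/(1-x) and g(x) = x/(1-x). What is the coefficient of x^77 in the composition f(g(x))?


First simplify the composition: f(g(x)) = 1/(1 - x/(1-x)) = (1-x)/((1-x) - x) = (1-x)/(1-2x).
Now extract the coefficient. Write (1-x)/(1-2x) = 1/(1-2x) - x/(1-2x).
The coefficient of x^n in 1/(1-2x) is 2^n, and in x/(1-2x) is 2^(n-1) (for n >= 1).
So the coefficient of x^77 is 2^77 - 2^76 = 151115727451828646838272 - 75557863725914323419136 = 75557863725914323419136.

75557863725914323419136


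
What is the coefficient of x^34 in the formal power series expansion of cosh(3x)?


The Maclaurin series is cosh(t) = sum_{m>=0} t^(2m) / (2m)!, so substituting t = 3x, only even powers of x are nonzero, with coefficient of x^(2m) equal to 3^(2m) / (2m)!.
For x^34 the coefficient is 3^34/34! = 16677181699666569/295232799039604140847618609643520000000 = 1162261467/20575281381334769320591360000000.

1162261467/20575281381334769320591360000000


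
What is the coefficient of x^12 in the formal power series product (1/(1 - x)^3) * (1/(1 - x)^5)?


Combine the factors: (1/(1 - x)^3) * (1/(1 - x)^5) = 1/(1 - x)^8.
Then use 1/(1 - x)^r = sum_{k>=0} C(k + r - 1, r - 1) x^k with r = 8 and k = 12:
C(19, 7) = 50388.

50388


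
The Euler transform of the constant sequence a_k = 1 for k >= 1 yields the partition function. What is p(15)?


The Euler transform converts the sequence a_k = 1 into the number of integer partitions.
Using the recurrence or dynamic programming:
p(15) = 176

176


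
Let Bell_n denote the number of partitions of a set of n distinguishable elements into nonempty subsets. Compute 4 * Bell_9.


Bell_9 can be computed from the Bell triangle or from Dobinski's identity Bell_n = (1/e) * sum_{k>=0} k^n / k!.
Computing Bell_9 = 21147.
Then 4 * 21147 = 84588.

84588


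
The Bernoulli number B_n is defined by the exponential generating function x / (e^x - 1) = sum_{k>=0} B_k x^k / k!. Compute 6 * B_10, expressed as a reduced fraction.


Bernoulli numbers can also be computed recursively via B_0 = 1 and sum_{j=0}^{m} C(m+1, j) B_j = 0 for m >= 1. Odd-index Bernoulli numbers vanish for k >= 3.
Computing B_10 = 5/66, so 6 * B_10 = 6 * 5/66 = 5/11.

5/11


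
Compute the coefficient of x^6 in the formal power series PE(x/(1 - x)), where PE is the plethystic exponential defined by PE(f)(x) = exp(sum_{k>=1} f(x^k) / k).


For f(x) = x/(1 - x) we have
sum_{k>=1} f(x^k) / k = sum_{k>=1} (1/k) * x^k / (1 - x^k) = sum_{k, m >= 1} x^(k m) / k,
which after exponentiating simplifies to
PE(x/(1 - x)) = prod_{k>=1} 1 / (1 - x^k).
This is the generating function for the partition function p(n), so the coefficient of x^6 is p(6).
Computing p(6) by dynamic programming over parts 1, 2, ..., 6: p(6) = 11.

11


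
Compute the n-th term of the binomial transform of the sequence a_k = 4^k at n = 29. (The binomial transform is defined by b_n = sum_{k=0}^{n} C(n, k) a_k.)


With a_k = 4^k, b_n = sum_{k=0}^{n} C(n, k) 4^k = (1 + 4)^n by the binomial theorem.
For n = 29: (1 + 4)^29 = 5^29 = 186264514923095703125.

186264514923095703125


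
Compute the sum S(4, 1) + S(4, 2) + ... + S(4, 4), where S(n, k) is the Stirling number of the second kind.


By definition, S(n, k) counts partitions of an n-set into exactly k nonempty blocks.
Computing row n = 4 for k = 1..4:
S(4, k): 1, 7, 6, 1
Sum = 15. (This equals Bell_4 since the sum runs over all k.)

15


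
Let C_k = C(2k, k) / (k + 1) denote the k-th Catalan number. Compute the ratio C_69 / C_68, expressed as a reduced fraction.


Using C_k = (2k)! / (k! (k+1)!), the ratio C_{k+1}/C_k simplifies to
C_{k+1}/C_k = [(2k+2)! / ((k+1)! (k+2)!)] * [k! (k+1)! / (2k)!]
 = (2k+2)(2k+1) / ((k+1)(k+2)) = 2(2k+1) / (k+2).
For k = 68: 2(2*68 + 1) / (68 + 2) = 274/70 = 137/35.

137/35


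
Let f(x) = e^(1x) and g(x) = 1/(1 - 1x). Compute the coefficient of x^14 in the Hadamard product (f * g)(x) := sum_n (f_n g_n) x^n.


Expanding: f_k = 1^k/k! (from e^(1x)) and g_k = 1^k (from 1/(1 - 1x)). So the Hadamard coefficient (f * g)_k = 1^k 1^k / k! = (1)^k / k!.
For k = 14: 1^14/14! = 1/87178291200 = 1/87178291200.

1/87178291200


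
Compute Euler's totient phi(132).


phi(n) counts integers in [1, n] coprime to n. Using the multiplicative formula phi(n) = n * prod_{p | n} (1 - 1/p):
132 = 2^2 * 3 * 11, so
phi(132) = 132 * (1 - 1/2) * (1 - 1/3) * (1 - 1/11) = 40.

40


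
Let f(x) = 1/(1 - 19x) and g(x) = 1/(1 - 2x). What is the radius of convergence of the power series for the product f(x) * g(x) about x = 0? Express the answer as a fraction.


The radius of 1/(1 - 19x) is 1/19 (nearest singularity at x = 1/19), and the radius of 1/(1 - 2x) is 1/2.
The product f(x)*g(x) = 1/((1 - 19x)(1 - 2x)) has singularities at both 1/19 and 1/2, so its radius of convergence is the distance to the nearest one:
min(1/19, 1/2) = 1/19.

1/19


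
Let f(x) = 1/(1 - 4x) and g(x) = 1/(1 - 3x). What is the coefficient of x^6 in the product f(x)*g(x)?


The coefficient of x^n in f*g is the Cauchy product: sum_{k=0}^{n} a^k * b^(n-k).
With a=4, b=3, n=6:
sum_{k=0}^{6} 4^k * 3^(6-k)
= 14197

14197


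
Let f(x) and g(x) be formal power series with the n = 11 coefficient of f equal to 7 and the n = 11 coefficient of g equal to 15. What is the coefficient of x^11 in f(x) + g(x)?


Addition of formal power series is termwise.
The coefficient of x^11 in f + g = 7 + 15
= 22

22


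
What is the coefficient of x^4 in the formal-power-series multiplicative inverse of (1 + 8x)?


The inverse is 1/(1 + 8x). Apply the geometric identity 1/(1 - y) = sum_{k>=0} y^k with y = -8x:
1/(1 + 8x) = sum_{k>=0} (-8)^k x^k.
So the coefficient of x^4 is (-8)^4 = 4096.

4096


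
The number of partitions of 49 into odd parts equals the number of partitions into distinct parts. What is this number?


Computing partitions of 49 into odd parts (1, 3, 5, ...):
Using the generating function prod_{k>=0} 1/(1-x^(2k+1)),
the count is 3264

3264


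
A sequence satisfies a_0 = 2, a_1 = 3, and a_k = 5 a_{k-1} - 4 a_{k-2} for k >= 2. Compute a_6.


The characteristic equation is t^2 - 5 t + 4 = 0, with roots r_1 = 4 and r_2 = 1 (so c_1 = r_1 + r_2, c_2 = -r_1 r_2 as required).
One can use the closed form a_n = A r_1^n + B r_2^n, but direct iteration is more reliable:
a_0 = 2, a_1 = 3, a_2 = 7, a_3 = 23, a_4 = 87, a_5 = 343, a_6 = 1367.
So a_6 = 1367.

1367


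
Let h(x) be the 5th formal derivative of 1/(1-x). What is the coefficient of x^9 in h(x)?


Differentiating 5 times: d^5/dx^5 [1/(1-x)] = 5!/(1-x)^6.
The expansion 1/(1-x)^6 = sum_{k>=0} C(k+5, 5) x^k, so the coefficient of x^n in 5!/(1-x)^6 is 5! * C(n+5, 5).
For n = 9: 120 * C(14, 5) = 120 * 2002 = 240240

240240


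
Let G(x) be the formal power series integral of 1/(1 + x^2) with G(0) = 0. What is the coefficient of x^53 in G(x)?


1/(1 + x^2) = sum_{j>=0} (-1)^j x^(2j). Integrating termwise with G(0) = 0:
G(x) = sum_{j>=0} (-1)^j x^(2j+1) / (2j+1) = arctan(x).
Only odd powers are nonzero. For x^53 write 53 = 2*26 + 1, giving
(-1)^26 / 53 = 1/53 = 1/53.

1/53


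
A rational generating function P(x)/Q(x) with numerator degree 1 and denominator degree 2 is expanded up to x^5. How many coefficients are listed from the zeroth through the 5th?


Expanding up to x^5 gives the coefficients for x^0, x^1, ..., x^5.
That is 5 + 1 = 6 coefficients in total.

6


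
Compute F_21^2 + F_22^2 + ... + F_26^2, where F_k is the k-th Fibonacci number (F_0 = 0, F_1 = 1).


There is a standard identity sum_{k=0}^{N} F_k^2 = F_N * F_{N+1} (proved inductively from the telescoping relation F_k^2 = F_k F_{k+1} - F_{k-1} F_k). Then
sum_{k=21}^{26} F_k^2 = F_26 F_27 - F_20 F_21.
Computing: F_26 = 121393, F_27 = 196418, F_20 = 6765, F_21 = 10946.
Sum = 121393 * 196418 - 6765 * 10946 = 23769720584.

23769720584


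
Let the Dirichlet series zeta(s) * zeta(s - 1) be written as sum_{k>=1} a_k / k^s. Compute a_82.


Convolution gives a_k = sum_{d | k} d * 1 = sum_{d | k} d = sigma(k), the sum of positive divisors of k.
For k = 82, the divisors are 1, 2, 41, 82, so
sigma(82) = 1 + 2 + 41 + 82 = 126.

126
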